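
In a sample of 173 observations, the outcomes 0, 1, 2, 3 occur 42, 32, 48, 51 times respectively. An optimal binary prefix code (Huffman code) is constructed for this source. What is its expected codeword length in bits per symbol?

Probabilities are the counts divided by 173.
Repeatedly combine the two least-probable nodes; the expected code length is the sum of the merged weights.
merge 32/173 + 42/173 → 74/173
merge 48/173 + 51/173 → 99/173
merge 74/173 + 99/173 → 1
L = 74/173 + 99/173 + 1 = 2 bits/symbol.

2 bits/symbol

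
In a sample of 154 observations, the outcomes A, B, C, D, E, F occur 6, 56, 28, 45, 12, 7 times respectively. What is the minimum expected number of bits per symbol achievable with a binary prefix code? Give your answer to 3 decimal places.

Probabilities are the counts divided by 154.
Repeatedly combine the two least-probable nodes; the expected code length is the sum of the merged weights.
merge 3/77 + 1/22 → 13/154
merge 6/77 + 13/154 → 25/154
merge 25/154 + 2/11 → 53/154
merge 45/154 + 53/154 → 7/11
merge 4/11 + 7/11 → 1
L = 13/154 + 25/154 + 53/154 + 7/11 + 1 = 49/22 ≈ 2.227 bits/symbol.

2.227 bits/symbol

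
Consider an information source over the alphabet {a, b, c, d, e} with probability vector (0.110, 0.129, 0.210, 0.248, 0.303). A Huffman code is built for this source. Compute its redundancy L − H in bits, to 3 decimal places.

Entropy H = −Σ p log₂ p ≈ 2.2251 bits.
Huffman merges: 11/100+129/1000→239/1000; 21/100+239/1000→449/1000; 31/125+303/1000→551/1000; 449/1000+551/1000→1. L = 2239/1000 ≈ 2.2390.
L − H = 2.2390 − 2.2251 = 0.014 bits.

0.014 bits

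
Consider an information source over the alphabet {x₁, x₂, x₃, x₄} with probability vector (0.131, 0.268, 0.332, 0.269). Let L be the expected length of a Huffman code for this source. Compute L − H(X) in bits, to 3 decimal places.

0.069 bits

Entropy H = −Σ p log₂ p ≈ 1.9310 bits.
Huffman merges: 131/1000+67/250→399/1000; 269/1000+83/250→601/1000; 399/1000+601/1000→1. L = 2 ≈ 2.0000.
L − H = 2.0000 − 1.9310 = 0.069 bits.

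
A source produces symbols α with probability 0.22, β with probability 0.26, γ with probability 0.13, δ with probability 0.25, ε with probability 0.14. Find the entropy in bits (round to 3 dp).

H = −Σ pᵢ log₂ pᵢ.
−0.22·log₂(0.22) = 0.4806
−0.26·log₂(0.26) = 0.5053
−0.13·log₂(0.13) = 0.3826
−0.25·log₂(0.25) = 0.5000
−0.14·log₂(0.14) = 0.3971
Sum ≈ 2.2656 → 2.266 bits.

2.266 bits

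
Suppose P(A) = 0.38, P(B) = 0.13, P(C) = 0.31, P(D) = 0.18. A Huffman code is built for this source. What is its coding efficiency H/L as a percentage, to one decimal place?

97.5%

Entropy H = −Σ p log₂ p ≈ 1.8822 bits.
Huffman merges: 13/100+9/50→31/100; 31/100+31/100→31/50; 19/50+31/50→1. L = 193/100 ≈ 1.9300.
Efficiency = H/L = 1.8822/1.9300 = 97.5%.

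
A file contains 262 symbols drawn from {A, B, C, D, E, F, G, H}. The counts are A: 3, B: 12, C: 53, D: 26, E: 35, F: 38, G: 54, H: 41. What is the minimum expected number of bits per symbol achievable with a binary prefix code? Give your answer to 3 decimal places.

Probabilities are the counts divided by 262.
Repeatedly combine the two least-probable nodes; the expected code length is the sum of the merged weights.
merge 3/262 + 6/131 → 15/262
merge 15/262 + 13/131 → 41/262
merge 35/262 + 19/131 → 73/262
merge 41/262 + 41/262 → 41/131
merge 53/262 + 27/131 → 107/262
merge 73/262 + 41/131 → 155/262
merge 107/262 + 155/262 → 1
L = 15/262 + 41/262 + 73/262 + 41/131 + 107/262 + 155/262 + 1 = 735/262 ≈ 2.805 bits/symbol.

2.805 bits/symbol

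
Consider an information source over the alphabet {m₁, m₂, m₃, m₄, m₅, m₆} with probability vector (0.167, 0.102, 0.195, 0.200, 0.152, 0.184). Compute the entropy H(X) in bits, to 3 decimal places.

2.554 bits

H = −Σ pᵢ log₂ pᵢ.
−0.167·log₂(0.167) = 0.4312
−0.102·log₂(0.102) = 0.3359
−0.195·log₂(0.195) = 0.4599
−0.200·log₂(0.200) = 0.4644
−0.152·log₂(0.152) = 0.4131
−0.184·log₂(0.184) = 0.4494
Sum ≈ 2.5539 → 2.554 bits.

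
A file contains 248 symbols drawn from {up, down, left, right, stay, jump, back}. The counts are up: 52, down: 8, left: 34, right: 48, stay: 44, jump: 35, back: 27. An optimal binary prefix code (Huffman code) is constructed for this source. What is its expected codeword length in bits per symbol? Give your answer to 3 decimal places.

2.738 bits/symbol

Probabilities are the counts divided by 248.
Repeatedly combine the two least-probable nodes; the expected code length is the sum of the merged weights.
merge 1/31 + 27/248 → 35/248
merge 17/124 + 35/248 → 69/248
merge 35/248 + 11/62 → 79/248
merge 6/31 + 13/62 → 25/62
merge 69/248 + 79/248 → 37/62
merge 25/62 + 37/62 → 1
L = 35/248 + 69/248 + 79/248 + 25/62 + 37/62 + 1 = 679/248 ≈ 2.738 bits/symbol.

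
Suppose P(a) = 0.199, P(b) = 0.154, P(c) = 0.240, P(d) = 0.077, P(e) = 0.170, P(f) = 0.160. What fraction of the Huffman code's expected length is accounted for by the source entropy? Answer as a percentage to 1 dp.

98.2%

Entropy H = −Σ p log₂ p ≈ 2.5157 bits.
Huffman merges: 77/1000+77/500→231/1000; 4/25+17/100→33/100; 199/1000+231/1000→43/100; 6/25+33/100→57/100; 43/100+57/100→1. L = 2561/1000 ≈ 2.5610.
Efficiency = H/L = 2.5157/2.5610 = 98.2%.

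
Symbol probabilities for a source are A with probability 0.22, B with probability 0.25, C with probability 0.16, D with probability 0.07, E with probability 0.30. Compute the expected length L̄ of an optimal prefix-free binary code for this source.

2.23 bits/symbol

Repeatedly combine the two least-probable nodes; the expected code length is the sum of the merged weights.
merge 7/100 + 4/25 → 23/100
merge 11/50 + 23/100 → 9/20
merge 1/4 + 3/10 → 11/20
merge 9/20 + 11/20 → 1
L = 23/100 + 9/20 + 11/20 + 1 = 223/100 = 2.23 bits/symbol.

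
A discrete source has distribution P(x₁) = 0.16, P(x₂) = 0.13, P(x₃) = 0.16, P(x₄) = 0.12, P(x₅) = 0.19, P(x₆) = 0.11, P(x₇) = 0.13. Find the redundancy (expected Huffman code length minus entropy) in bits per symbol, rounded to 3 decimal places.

0.026 bits

Entropy H = −Σ p log₂ p ≈ 2.7839 bits.
Huffman merges: 11/100+3/25→23/100; 13/100+13/100→13/50; 4/25+4/25→8/25; 19/100+23/100→21/50; 13/50+8/25→29/50; 21/50+29/50→1. L = 281/100 ≈ 2.8100.
L − H = 2.8100 − 2.7839 = 0.026 bits.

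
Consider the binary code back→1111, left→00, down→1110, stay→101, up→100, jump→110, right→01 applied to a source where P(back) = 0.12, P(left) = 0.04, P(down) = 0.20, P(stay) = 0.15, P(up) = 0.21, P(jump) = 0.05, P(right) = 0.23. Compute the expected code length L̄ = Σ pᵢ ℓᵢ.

3.05 bits/symbol

L̄ = Σ pᵢ·ℓᵢ = 0.12·4 + 0.04·2 + 0.20·4 + 0.15·3 + 0.21·3 + 0.05·3 + 0.23·2 = 3.05 bits/symbol.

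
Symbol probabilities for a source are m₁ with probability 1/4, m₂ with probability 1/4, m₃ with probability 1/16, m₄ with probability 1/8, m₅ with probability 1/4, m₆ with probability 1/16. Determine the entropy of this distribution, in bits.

2.375 bits

Each probability is a power of 1/2, so log₂(1/p) is an integer.
H = Σ p·log₂(1/p) = 1/4·2 + 1/4·2 + 1/16·4 + 1/8·3 + 1/4·2 + 1/16·4 = 2.375 bits.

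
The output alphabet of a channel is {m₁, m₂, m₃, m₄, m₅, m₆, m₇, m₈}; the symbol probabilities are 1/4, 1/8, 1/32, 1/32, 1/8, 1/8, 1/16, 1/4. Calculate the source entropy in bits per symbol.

Each probability is a power of 1/2, so log₂(1/p) is an integer.
H = Σ p·log₂(1/p) = 1/4·2 + 1/8·3 + 1/32·5 + 1/32·5 + 1/8·3 + 1/8·3 + 1/16·4 + 1/4·2 = 2.6875 bits.

2.6875 bits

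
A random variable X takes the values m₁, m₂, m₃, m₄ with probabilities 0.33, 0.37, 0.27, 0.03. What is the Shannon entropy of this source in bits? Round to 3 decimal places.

H = −Σ pᵢ log₂ pᵢ.
−0.33·log₂(0.33) = 0.5278
−0.37·log₂(0.37) = 0.5307
−0.27·log₂(0.27) = 0.5100
−0.03·log₂(0.03) = 0.1518
Sum ≈ 1.7203 → 1.720 bits.

1.720 bits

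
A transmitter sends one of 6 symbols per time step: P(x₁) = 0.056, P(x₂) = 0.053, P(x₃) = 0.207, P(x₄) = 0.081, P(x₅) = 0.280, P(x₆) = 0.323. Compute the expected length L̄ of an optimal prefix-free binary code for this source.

2.299 bits/symbol

Repeatedly combine the two least-probable nodes; the expected code length is the sum of the merged weights.
merge 53/1000 + 7/125 → 109/1000
merge 81/1000 + 109/1000 → 19/100
merge 19/100 + 207/1000 → 397/1000
merge 7/25 + 323/1000 → 603/1000
merge 397/1000 + 603/1000 → 1
L = 109/1000 + 19/100 + 397/1000 + 603/1000 + 1 = 2299/1000 = 2.299 bits/symbol.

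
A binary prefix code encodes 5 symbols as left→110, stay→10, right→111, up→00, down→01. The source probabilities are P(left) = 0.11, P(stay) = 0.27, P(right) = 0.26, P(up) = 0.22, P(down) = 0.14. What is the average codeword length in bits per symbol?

2.37 bits/symbol

L̄ = Σ pᵢ·ℓᵢ = 0.11·3 + 0.27·2 + 0.26·3 + 0.22·2 + 0.14·2 = 2.37 bits/symbol.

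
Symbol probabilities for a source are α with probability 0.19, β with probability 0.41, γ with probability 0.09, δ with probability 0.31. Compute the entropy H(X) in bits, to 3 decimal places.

1.819 bits

H = −Σ pᵢ log₂ pᵢ.
−0.19·log₂(0.19) = 0.4552
−0.41·log₂(0.41) = 0.5274
−0.09·log₂(0.09) = 0.3127
−0.31·log₂(0.31) = 0.5238
Sum ≈ 1.8191 → 1.819 bits.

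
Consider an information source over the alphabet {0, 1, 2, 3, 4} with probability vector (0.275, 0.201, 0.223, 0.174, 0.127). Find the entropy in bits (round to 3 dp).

H = −Σ pᵢ log₂ pᵢ.
−0.275·log₂(0.275) = 0.5122
−0.201·log₂(0.201) = 0.4653
−0.223·log₂(0.223) = 0.4828
−0.174·log₂(0.174) = 0.4390
−0.127·log₂(0.127) = 0.3781
Sum ≈ 2.2773 → 2.277 bits.

2.277 bits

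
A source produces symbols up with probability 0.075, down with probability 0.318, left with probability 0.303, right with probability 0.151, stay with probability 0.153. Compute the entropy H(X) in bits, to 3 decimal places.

H = −Σ pᵢ log₂ pᵢ.
−0.075·log₂(0.075) = 0.2803
−0.318·log₂(0.318) = 0.5256
−0.303·log₂(0.303) = 0.5220
−0.151·log₂(0.151) = 0.4118
−0.153·log₂(0.153) = 0.4144
Sum ≈ 2.1541 → 2.154 bits.

2.154 bits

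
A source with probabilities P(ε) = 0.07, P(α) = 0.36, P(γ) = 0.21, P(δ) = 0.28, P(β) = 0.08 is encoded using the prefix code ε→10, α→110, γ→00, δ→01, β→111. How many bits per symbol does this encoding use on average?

L̄ = Σ pᵢ·ℓᵢ = 0.07·2 + 0.36·3 + 0.21·2 + 0.28·2 + 0.08·3 = 2.44 bits/symbol.

2.44 bits/symbol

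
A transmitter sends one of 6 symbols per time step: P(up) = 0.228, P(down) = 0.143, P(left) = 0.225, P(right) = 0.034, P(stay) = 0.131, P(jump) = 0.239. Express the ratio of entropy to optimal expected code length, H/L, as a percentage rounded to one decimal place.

Entropy H = −Σ p log₂ p ≈ 2.4153 bits.
Huffman merges: 17/500+131/1000→33/200; 143/1000+33/200→77/250; 9/40+57/250→453/1000; 239/1000+77/250→547/1000; 453/1000+547/1000→1. L = 2473/1000 ≈ 2.4730.
Efficiency = H/L = 2.4153/2.4730 = 97.7%.

97.7%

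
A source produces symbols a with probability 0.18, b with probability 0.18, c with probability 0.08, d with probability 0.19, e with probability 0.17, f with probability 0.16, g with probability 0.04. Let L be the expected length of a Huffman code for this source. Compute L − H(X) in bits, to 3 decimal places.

Entropy H = −Σ p log₂ p ≈ 2.6807 bits.
Huffman merges: 1/25+2/25→3/25; 3/25+4/25→7/25; 17/100+9/50→7/20; 9/50+19/100→37/100; 7/25+7/20→63/100; 37/100+63/100→1. L = 11/4 ≈ 2.7500.
L − H = 2.7500 − 2.6807 = 0.069 bits.

0.069 bits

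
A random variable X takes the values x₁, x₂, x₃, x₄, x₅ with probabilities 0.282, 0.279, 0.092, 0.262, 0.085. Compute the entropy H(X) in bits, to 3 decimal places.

H = −Σ pᵢ log₂ pᵢ.
−0.282·log₂(0.282) = 0.5150
−0.279·log₂(0.279) = 0.5138
−0.092·log₂(0.092) = 0.3167
−0.262·log₂(0.262) = 0.5063
−0.085·log₂(0.085) = 0.3023
Sum ≈ 2.1541 → 2.154 bits.

2.154 bits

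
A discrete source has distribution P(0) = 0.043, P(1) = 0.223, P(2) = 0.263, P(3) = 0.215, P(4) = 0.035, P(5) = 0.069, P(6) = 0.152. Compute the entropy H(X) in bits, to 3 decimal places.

H = −Σ pᵢ log₂ pᵢ.
−0.043·log₂(0.043) = 0.1952
−0.223·log₂(0.223) = 0.4828
−0.263·log₂(0.263) = 0.5068
−0.215·log₂(0.215) = 0.4768
−0.035·log₂(0.035) = 0.1693
−0.069·log₂(0.069) = 0.2662
−0.152·log₂(0.152) = 0.4131
Sum ≈ 2.5101 → 2.510 bits.

2.510 bits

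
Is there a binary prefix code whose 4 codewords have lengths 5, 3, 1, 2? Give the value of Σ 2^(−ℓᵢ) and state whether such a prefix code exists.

0.90625; yes

With common denominator 2^5 = 32: Σ 2^(−ℓᵢ) = 1/32 + 4/32 + 16/32 + 8/32 = 29/32 = 0.90625.
Kraft's inequality requires Σ ≤ 1; here Σ = 0.90625 ≤ 1, so such a prefix code exists.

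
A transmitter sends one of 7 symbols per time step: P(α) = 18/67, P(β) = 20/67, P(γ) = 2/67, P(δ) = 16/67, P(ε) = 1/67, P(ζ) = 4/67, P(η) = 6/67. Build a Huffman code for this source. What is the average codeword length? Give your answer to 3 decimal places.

Repeatedly combine the two least-probable nodes; the expected code length is the sum of the merged weights.
merge 1/67 + 2/67 → 3/67
merge 3/67 + 4/67 → 7/67
merge 6/67 + 7/67 → 13/67
merge 13/67 + 16/67 → 29/67
merge 18/67 + 20/67 → 38/67
merge 29/67 + 38/67 → 1
L = 3/67 + 7/67 + 13/67 + 29/67 + 38/67 + 1 = 157/67 ≈ 2.343 bits/symbol.

2.343 bits/symbol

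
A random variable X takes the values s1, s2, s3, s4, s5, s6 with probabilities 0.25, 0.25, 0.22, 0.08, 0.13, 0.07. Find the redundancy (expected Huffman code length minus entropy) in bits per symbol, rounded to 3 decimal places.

Entropy H = −Σ p log₂ p ≈ 2.4233 bits.
Huffman merges: 7/100+2/25→3/20; 13/100+3/20→7/25; 11/50+1/4→47/100; 1/4+7/25→53/100; 47/100+53/100→1. L = 243/100 ≈ 2.4300.
L − H = 2.4300 − 2.4233 = 0.007 bits.

0.007 bits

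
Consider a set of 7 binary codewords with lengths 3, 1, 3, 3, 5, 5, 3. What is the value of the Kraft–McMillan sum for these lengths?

With common denominator 2^5 = 32: Σ 2^(−ℓᵢ) = 4/32 + 16/32 + 4/32 + 4/32 + 1/32 + 1/32 + 4/32 = 34/32 = 1.0625.

1.0625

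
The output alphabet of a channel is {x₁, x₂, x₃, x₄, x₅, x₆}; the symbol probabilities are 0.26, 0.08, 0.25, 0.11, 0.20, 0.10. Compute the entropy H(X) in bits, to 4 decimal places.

2.4437 bits

H = −Σ pᵢ log₂ pᵢ.
−0.26·log₂(0.26) = 0.5053
−0.08·log₂(0.08) = 0.2915
−0.25·log₂(0.25) = 0.5000
−0.11·log₂(0.11) = 0.3503
−0.20·log₂(0.20) = 0.4644
−0.10·log₂(0.10) = 0.3322
Sum ≈ 2.4437 → 2.4437 bits.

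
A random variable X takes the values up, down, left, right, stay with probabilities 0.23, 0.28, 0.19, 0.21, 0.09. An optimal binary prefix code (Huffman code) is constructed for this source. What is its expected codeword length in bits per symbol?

Repeatedly combine the two least-probable nodes; the expected code length is the sum of the merged weights.
merge 9/100 + 19/100 → 7/25
merge 21/100 + 23/100 → 11/25
merge 7/25 + 7/25 → 14/25
merge 11/25 + 14/25 → 1
L = 7/25 + 11/25 + 14/25 + 1 = 57/25 = 2.28 bits/symbol.

2.28 bits/symbol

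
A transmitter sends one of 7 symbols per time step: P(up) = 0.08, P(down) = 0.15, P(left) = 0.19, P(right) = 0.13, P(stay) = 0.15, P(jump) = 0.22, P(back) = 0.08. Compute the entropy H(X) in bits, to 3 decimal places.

H = −Σ pᵢ log₂ pᵢ.
−0.08·log₂(0.08) = 0.2915
−0.15·log₂(0.15) = 0.4105
−0.19·log₂(0.19) = 0.4552
−0.13·log₂(0.13) = 0.3826
−0.15·log₂(0.15) = 0.4105
−0.22·log₂(0.22) = 0.4806
−0.08·log₂(0.08) = 0.2915
Sum ≈ 2.7226 → 2.723 bits.

2.723 bits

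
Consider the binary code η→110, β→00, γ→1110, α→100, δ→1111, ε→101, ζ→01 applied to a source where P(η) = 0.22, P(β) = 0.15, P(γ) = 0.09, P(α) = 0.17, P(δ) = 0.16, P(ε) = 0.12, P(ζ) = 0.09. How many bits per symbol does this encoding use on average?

3.01 bits/symbol

L̄ = Σ pᵢ·ℓᵢ = 0.22·3 + 0.15·2 + 0.09·4 + 0.17·3 + 0.16·4 + 0.12·3 + 0.09·2 = 3.01 bits/symbol.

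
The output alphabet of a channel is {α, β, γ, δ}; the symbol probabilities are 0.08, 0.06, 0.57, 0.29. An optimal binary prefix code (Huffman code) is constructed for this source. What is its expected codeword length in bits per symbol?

1.57 bits/symbol

Repeatedly combine the two least-probable nodes; the expected code length is the sum of the merged weights.
merge 3/50 + 2/25 → 7/50
merge 7/50 + 29/100 → 43/100
merge 43/100 + 57/100 → 1
L = 7/50 + 43/100 + 1 = 157/100 = 1.57 bits/symbol.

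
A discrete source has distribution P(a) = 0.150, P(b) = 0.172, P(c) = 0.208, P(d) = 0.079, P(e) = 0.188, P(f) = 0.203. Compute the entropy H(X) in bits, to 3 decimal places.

H = −Σ pᵢ log₂ pᵢ.
−0.150·log₂(0.150) = 0.4105
−0.172·log₂(0.172) = 0.4368
−0.208·log₂(0.208) = 0.4712
−0.079·log₂(0.079) = 0.2893
−0.188·log₂(0.188) = 0.4533
−0.203·log₂(0.203) = 0.4670
Sum ≈ 2.5281 → 2.528 bits.

2.528 bits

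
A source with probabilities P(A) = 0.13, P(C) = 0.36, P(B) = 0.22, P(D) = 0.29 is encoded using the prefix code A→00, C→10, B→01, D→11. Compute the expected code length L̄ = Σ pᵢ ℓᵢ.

2 bits/symbol

L̄ = Σ pᵢ·ℓᵢ = 0.13·2 + 0.36·2 + 0.22·2 + 0.29·2 = 2 bits/symbol.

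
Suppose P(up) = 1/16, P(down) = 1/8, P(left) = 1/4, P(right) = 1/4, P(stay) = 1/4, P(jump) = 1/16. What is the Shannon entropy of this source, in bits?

Each probability is a power of 1/2, so log₂(1/p) is an integer.
H = Σ p·log₂(1/p) = 1/16·4 + 1/8·3 + 1/4·2 + 1/4·2 + 1/4·2 + 1/16·4 = 2.375 bits.

2.375 bits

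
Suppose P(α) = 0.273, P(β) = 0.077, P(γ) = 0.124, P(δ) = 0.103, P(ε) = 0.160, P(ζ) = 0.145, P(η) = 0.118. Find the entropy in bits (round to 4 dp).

H = −Σ pᵢ log₂ pᵢ.
−0.273·log₂(0.273) = 0.5113
−0.077·log₂(0.077) = 0.2848
−0.124·log₂(0.124) = 0.3734
−0.103·log₂(0.103) = 0.3378
−0.160·log₂(0.160) = 0.4230
−0.145·log₂(0.145) = 0.4040
−0.118·log₂(0.118) = 0.3638
Sum ≈ 2.6981 → 2.6981 bits.

2.6981 bits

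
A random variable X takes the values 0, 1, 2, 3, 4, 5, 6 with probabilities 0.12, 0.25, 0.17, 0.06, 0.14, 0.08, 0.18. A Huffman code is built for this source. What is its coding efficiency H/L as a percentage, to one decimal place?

98.9%

Entropy H = −Σ p log₂ p ≈ 2.6791 bits.
Huffman merges: 3/50+2/25→7/50; 3/25+7/50→13/50; 7/50+17/100→31/100; 9/50+1/4→43/100; 13/50+31/100→57/100; 43/100+57/100→1. L = 271/100 ≈ 2.7100.
Efficiency = H/L = 2.6791/2.7100 = 98.9%.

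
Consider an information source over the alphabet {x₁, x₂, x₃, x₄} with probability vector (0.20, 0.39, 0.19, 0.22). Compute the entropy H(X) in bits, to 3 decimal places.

H = −Σ pᵢ log₂ pᵢ.
−0.20·log₂(0.20) = 0.4644
−0.39·log₂(0.39) = 0.5298
−0.19·log₂(0.19) = 0.4552
−0.22·log₂(0.22) = 0.4806
Sum ≈ 1.9300 → 1.930 bits.

1.930 bits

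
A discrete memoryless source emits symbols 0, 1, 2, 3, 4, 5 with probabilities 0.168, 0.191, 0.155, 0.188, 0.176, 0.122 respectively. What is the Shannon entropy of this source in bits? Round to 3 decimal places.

2.570 bits

H = −Σ pᵢ log₂ pᵢ.
−0.168·log₂(0.168) = 0.4323
−0.191·log₂(0.191) = 0.4562
−0.155·log₂(0.155) = 0.4169
−0.188·log₂(0.188) = 0.4533
−0.176·log₂(0.176) = 0.4411
−0.122·log₂(0.122) = 0.3703
Sum ≈ 2.5701 → 2.570 bits.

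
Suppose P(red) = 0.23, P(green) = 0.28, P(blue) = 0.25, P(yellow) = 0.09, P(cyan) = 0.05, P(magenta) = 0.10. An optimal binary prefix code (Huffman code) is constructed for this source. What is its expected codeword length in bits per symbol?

Repeatedly combine the two least-probable nodes; the expected code length is the sum of the merged weights.
merge 1/20 + 9/100 → 7/50
merge 1/10 + 7/50 → 6/25
merge 23/100 + 6/25 → 47/100
merge 1/4 + 7/25 → 53/100
merge 47/100 + 53/100 → 1
L = 7/50 + 6/25 + 47/100 + 53/100 + 1 = 119/50 = 2.38 bits/symbol.

2.38 bits/symbol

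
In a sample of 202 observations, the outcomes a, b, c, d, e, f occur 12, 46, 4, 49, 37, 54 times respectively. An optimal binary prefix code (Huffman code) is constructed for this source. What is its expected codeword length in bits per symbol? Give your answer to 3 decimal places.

Probabilities are the counts divided by 202.
Repeatedly combine the two least-probable nodes; the expected code length is the sum of the merged weights.
merge 2/101 + 6/101 → 8/101
merge 8/101 + 37/202 → 53/202
merge 23/101 + 49/202 → 95/202
merge 53/202 + 27/101 → 107/202
merge 95/202 + 107/202 → 1
L = 8/101 + 53/202 + 95/202 + 107/202 + 1 = 473/202 ≈ 2.342 bits/symbol.

2.342 bits/symbol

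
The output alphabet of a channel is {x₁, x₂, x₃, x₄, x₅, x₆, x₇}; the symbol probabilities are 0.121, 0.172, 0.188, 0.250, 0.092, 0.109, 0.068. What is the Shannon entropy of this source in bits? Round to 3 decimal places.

H = −Σ pᵢ log₂ pᵢ.
−0.121·log₂(0.121) = 0.3687
−0.172·log₂(0.172) = 0.4368
−0.188·log₂(0.188) = 0.4533
−0.250·log₂(0.250) = 0.5000
−0.092·log₂(0.092) = 0.3167
−0.109·log₂(0.109) = 0.3485
−0.068·log₂(0.068) = 0.2637
Sum ≈ 2.6877 → 2.688 bits.

2.688 bits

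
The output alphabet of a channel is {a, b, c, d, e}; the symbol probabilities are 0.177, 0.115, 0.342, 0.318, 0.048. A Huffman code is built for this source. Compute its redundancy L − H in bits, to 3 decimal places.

0.095 bits

Entropy H = −Σ p log₂ p ≈ 2.0663 bits.
Huffman merges: 6/125+23/200→163/1000; 163/1000+177/1000→17/50; 159/500+17/50→329/500; 171/500+329/500→1. L = 2161/1000 ≈ 2.1610.
L − H = 2.1610 − 2.0663 = 0.095 bits.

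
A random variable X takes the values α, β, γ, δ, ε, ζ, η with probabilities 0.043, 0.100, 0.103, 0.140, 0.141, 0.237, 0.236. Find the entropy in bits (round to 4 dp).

2.6446 bits

H = −Σ pᵢ log₂ pᵢ.
−0.043·log₂(0.043) = 0.1952
−0.100·log₂(0.100) = 0.3322
−0.103·log₂(0.103) = 0.3378
−0.140·log₂(0.140) = 0.3971
−0.141·log₂(0.141) = 0.3985
−0.237·log₂(0.237) = 0.4923
−0.236·log₂(0.236) = 0.4916
Sum ≈ 2.6446 → 2.6446 bits.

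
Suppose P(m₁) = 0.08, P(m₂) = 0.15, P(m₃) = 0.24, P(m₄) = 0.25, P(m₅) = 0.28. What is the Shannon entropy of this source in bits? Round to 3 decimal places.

2.210 bits

H = −Σ pᵢ log₂ pᵢ.
−0.08·log₂(0.08) = 0.2915
−0.15·log₂(0.15) = 0.4105
−0.24·log₂(0.24) = 0.4941
−0.25·log₂(0.25) = 0.5000
−0.28·log₂(0.28) = 0.5142
Sum ≈ 2.2104 → 2.210 bits.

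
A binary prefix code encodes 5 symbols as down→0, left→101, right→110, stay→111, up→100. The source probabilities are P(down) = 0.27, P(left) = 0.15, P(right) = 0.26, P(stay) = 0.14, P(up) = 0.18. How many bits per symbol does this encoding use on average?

2.46 bits/symbol

L̄ = Σ pᵢ·ℓᵢ = 0.27·1 + 0.15·3 + 0.26·3 + 0.14·3 + 0.18·3 = 2.46 bits/symbol.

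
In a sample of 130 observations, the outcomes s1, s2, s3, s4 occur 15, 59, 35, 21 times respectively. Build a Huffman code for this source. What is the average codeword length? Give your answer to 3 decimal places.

1.823 bits/symbol

Probabilities are the counts divided by 130.
Repeatedly combine the two least-probable nodes; the expected code length is the sum of the merged weights.
merge 3/26 + 21/130 → 18/65
merge 7/26 + 18/65 → 71/130
merge 59/130 + 71/130 → 1
L = 18/65 + 71/130 + 1 = 237/130 ≈ 1.823 bits/symbol.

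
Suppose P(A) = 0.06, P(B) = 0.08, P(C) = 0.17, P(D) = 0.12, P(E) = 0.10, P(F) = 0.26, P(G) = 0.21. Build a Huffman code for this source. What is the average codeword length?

Repeatedly combine the two least-probable nodes; the expected code length is the sum of the merged weights.
merge 3/50 + 2/25 → 7/50
merge 1/10 + 3/25 → 11/50
merge 7/50 + 17/100 → 31/100
merge 21/100 + 11/50 → 43/100
merge 13/50 + 31/100 → 57/100
merge 43/100 + 57/100 → 1
L = 7/50 + 11/50 + 31/100 + 43/100 + 57/100 + 1 = 267/100 = 2.67 bits/symbol.

2.67 bits/symbol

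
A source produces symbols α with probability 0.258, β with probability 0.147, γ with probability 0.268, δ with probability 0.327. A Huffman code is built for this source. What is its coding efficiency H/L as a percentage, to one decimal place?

97.4%

Entropy H = −Σ p log₂ p ≈ 1.9473 bits.
Huffman merges: 147/1000+129/500→81/200; 67/250+327/1000→119/200; 81/200+119/200→1. L = 2 ≈ 2.0000.
Efficiency = H/L = 1.9473/2.0000 = 97.4%.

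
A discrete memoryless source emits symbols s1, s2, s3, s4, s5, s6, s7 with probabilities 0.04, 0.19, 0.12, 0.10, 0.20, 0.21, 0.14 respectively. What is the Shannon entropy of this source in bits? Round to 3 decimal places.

2.675 bits

H = −Σ pᵢ log₂ pᵢ.
−0.04·log₂(0.04) = 0.1858
−0.19·log₂(0.19) = 0.4552
−0.12·log₂(0.12) = 0.3671
−0.10·log₂(0.10) = 0.3322
−0.20·log₂(0.20) = 0.4644
−0.21·log₂(0.21) = 0.4728
−0.14·log₂(0.14) = 0.3971
Sum ≈ 2.6746 → 2.675 bits.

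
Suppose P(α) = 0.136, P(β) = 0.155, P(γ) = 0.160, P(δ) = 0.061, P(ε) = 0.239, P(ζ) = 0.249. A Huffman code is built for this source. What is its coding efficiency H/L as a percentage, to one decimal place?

Entropy H = −Σ p log₂ p ≈ 2.4705 bits.
Huffman merges: 61/1000+17/125→197/1000; 31/200+4/25→63/200; 197/1000+239/1000→109/250; 249/1000+63/200→141/250; 109/250+141/250→1. L = 314/125 ≈ 2.5120.
Efficiency = H/L = 2.4705/2.5120 = 98.3%.

98.3%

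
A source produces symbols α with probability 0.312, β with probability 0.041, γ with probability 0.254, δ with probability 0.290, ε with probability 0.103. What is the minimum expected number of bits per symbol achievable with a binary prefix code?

Repeatedly combine the two least-probable nodes; the expected code length is the sum of the merged weights.
merge 41/1000 + 103/1000 → 18/125
merge 18/125 + 127/500 → 199/500
merge 29/100 + 39/125 → 301/500
merge 199/500 + 301/500 → 1
L = 18/125 + 199/500 + 301/500 + 1 = 268/125 = 2.144 bits/symbol.

2.144 bits/symbol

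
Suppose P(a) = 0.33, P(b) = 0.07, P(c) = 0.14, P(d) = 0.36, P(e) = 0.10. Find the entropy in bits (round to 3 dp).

2.056 bits

H = −Σ pᵢ log₂ pᵢ.
−0.33·log₂(0.33) = 0.5278
−0.07·log₂(0.07) = 0.2686
−0.14·log₂(0.14) = 0.3971
−0.36·log₂(0.36) = 0.5306
−0.10·log₂(0.10) = 0.3322
Sum ≈ 2.0563 → 2.056 bits.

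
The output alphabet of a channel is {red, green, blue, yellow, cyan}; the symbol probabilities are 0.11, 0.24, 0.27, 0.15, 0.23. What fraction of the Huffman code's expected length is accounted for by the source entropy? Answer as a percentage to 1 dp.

Entropy H = −Σ p log₂ p ≈ 2.2527 bits.
Huffman merges: 11/100+3/20→13/50; 23/100+6/25→47/100; 13/50+27/100→53/100; 47/100+53/100→1. L = 113/50 ≈ 2.2600.
Efficiency = H/L = 2.2527/2.2600 = 99.7%.

99.7%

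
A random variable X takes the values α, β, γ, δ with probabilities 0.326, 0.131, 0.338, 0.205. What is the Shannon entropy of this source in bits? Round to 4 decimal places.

1.9089 bits

H = −Σ pᵢ log₂ pᵢ.
−0.326·log₂(0.326) = 0.5272
−0.131·log₂(0.131) = 0.3841
−0.338·log₂(0.338) = 0.5289
−0.205·log₂(0.205) = 0.4687
Sum ≈ 1.9089 → 1.9089 bits.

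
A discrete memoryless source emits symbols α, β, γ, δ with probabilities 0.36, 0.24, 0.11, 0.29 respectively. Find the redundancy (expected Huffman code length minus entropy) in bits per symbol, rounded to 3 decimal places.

0.097 bits

Entropy H = −Σ p log₂ p ≈ 1.8929 bits.
Huffman merges: 11/100+6/25→7/20; 29/100+7/20→16/25; 9/25+16/25→1. L = 199/100 ≈ 1.9900.
L − H = 1.9900 − 1.8929 = 0.097 bits.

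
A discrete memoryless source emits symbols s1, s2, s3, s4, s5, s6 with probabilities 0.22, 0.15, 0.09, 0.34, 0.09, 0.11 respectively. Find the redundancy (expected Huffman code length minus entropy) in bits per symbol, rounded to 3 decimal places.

0.044 bits

Entropy H = −Σ p log₂ p ≈ 2.3959 bits.
Huffman merges: 9/100+9/100→9/50; 11/100+3/20→13/50; 9/50+11/50→2/5; 13/50+17/50→3/5; 2/5+3/5→1. L = 61/25 ≈ 2.4400.
L − H = 2.4400 − 2.3959 = 0.044 bits.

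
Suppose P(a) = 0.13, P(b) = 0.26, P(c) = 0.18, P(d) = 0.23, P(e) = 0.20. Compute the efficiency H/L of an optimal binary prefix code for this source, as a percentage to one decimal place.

Entropy H = −Σ p log₂ p ≈ 2.2853 bits.
Huffman merges: 13/100+9/50→31/100; 1/5+23/100→43/100; 13/50+31/100→57/100; 43/100+57/100→1. L = 231/100 ≈ 2.3100.
Efficiency = H/L = 2.2853/2.3100 = 98.9%.

98.9%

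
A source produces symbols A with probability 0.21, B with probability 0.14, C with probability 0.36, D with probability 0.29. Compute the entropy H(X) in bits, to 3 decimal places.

H = −Σ pᵢ log₂ pᵢ.
−0.21·log₂(0.21) = 0.4728
−0.14·log₂(0.14) = 0.3971
−0.36·log₂(0.36) = 0.5306
−0.29·log₂(0.29) = 0.5179
Sum ≈ 1.9185 → 1.918 bits.

1.918 bits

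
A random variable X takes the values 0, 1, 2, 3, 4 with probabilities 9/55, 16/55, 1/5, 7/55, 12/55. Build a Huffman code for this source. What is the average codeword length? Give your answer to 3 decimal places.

Repeatedly combine the two least-probable nodes; the expected code length is the sum of the merged weights.
merge 7/55 + 9/55 → 16/55
merge 1/5 + 12/55 → 23/55
merge 16/55 + 16/55 → 32/55
merge 23/55 + 32/55 → 1
L = 16/55 + 23/55 + 32/55 + 1 = 126/55 ≈ 2.291 bits/symbol.

2.291 bits/symbol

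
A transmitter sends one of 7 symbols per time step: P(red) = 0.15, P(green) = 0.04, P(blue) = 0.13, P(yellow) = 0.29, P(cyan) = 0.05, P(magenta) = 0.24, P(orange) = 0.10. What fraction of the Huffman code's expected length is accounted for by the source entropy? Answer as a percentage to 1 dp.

99.2%

Entropy H = −Σ p log₂ p ≈ 2.5393 bits.
Huffman merges: 1/25+1/20→9/100; 9/100+1/10→19/100; 13/100+3/20→7/25; 19/100+6/25→43/100; 7/25+29/100→57/100; 43/100+57/100→1. L = 64/25 ≈ 2.5600.
Efficiency = H/L = 2.5393/2.5600 = 99.2%.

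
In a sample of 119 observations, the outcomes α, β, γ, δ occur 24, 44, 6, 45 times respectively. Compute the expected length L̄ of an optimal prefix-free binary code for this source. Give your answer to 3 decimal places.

1.874 bits/symbol

Probabilities are the counts divided by 119.
Repeatedly combine the two least-probable nodes; the expected code length is the sum of the merged weights.
merge 6/119 + 24/119 → 30/119
merge 30/119 + 44/119 → 74/119
merge 45/119 + 74/119 → 1
L = 30/119 + 74/119 + 1 = 223/119 ≈ 1.874 bits/symbol.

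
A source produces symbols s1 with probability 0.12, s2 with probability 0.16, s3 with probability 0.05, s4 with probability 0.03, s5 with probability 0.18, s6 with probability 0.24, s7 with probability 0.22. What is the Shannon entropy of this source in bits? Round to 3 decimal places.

H = −Σ pᵢ log₂ pᵢ.
−0.12·log₂(0.12) = 0.3671
−0.16·log₂(0.16) = 0.4230
−0.05·log₂(0.05) = 0.2161
−0.03·log₂(0.03) = 0.1518
−0.18·log₂(0.18) = 0.4453
−0.24·log₂(0.24) = 0.4941
−0.22·log₂(0.22) = 0.4806
Sum ≈ 2.5780 → 2.578 bits.

2.578 bits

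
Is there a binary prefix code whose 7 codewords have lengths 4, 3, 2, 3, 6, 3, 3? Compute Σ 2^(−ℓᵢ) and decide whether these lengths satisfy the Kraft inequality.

With common denominator 2^6 = 64: Σ 2^(−ℓᵢ) = 4/64 + 8/64 + 16/64 + 8/64 + 1/64 + 8/64 + 8/64 = 53/64 = 0.828125.
Kraft's inequality requires Σ ≤ 1; here Σ = 0.828125 ≤ 1, so such a prefix code exists.

0.828125; yes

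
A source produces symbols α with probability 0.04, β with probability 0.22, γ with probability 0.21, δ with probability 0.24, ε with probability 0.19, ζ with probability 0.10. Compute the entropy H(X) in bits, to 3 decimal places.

H = −Σ pᵢ log₂ pᵢ.
−0.04·log₂(0.04) = 0.1858
−0.22·log₂(0.22) = 0.4806
−0.21·log₂(0.21) = 0.4728
−0.24·log₂(0.24) = 0.4941
−0.19·log₂(0.19) = 0.4552
−0.10·log₂(0.10) = 0.3322
Sum ≈ 2.4207 → 2.421 bits.

2.421 bits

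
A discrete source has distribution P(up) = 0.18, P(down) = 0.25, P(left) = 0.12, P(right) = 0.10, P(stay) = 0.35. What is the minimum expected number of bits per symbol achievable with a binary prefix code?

2.22 bits/symbol

Repeatedly combine the two least-probable nodes; the expected code length is the sum of the merged weights.
merge 1/10 + 3/25 → 11/50
merge 9/50 + 11/50 → 2/5
merge 1/4 + 7/20 → 3/5
merge 2/5 + 3/5 → 1
L = 11/50 + 2/5 + 3/5 + 1 = 111/50 = 2.22 bits/symbol.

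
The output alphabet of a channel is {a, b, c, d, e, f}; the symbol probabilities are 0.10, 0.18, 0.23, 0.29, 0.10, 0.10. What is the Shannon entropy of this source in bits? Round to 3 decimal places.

2.447 bits

H = −Σ pᵢ log₂ pᵢ.
−0.10·log₂(0.10) = 0.3322
−0.18·log₂(0.18) = 0.4453
−0.23·log₂(0.23) = 0.4877
−0.29·log₂(0.29) = 0.5179
−0.10·log₂(0.10) = 0.3322
−0.10·log₂(0.10) = 0.3322
Sum ≈ 2.4475 → 2.447 bits.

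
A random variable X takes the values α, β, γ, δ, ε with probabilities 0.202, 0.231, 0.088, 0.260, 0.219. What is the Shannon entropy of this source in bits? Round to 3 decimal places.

H = −Σ pᵢ log₂ pᵢ.
−0.202·log₂(0.202) = 0.4661
−0.231·log₂(0.231) = 0.4883
−0.088·log₂(0.088) = 0.3086
−0.260·log₂(0.260) = 0.5053
−0.219·log₂(0.219) = 0.4798
Sum ≈ 2.2481 → 2.248 bits.

2.248 bits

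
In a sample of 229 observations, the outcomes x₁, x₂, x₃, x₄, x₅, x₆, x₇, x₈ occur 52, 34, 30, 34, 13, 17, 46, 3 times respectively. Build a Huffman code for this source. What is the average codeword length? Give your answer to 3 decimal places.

Probabilities are the counts divided by 229.
Repeatedly combine the two least-probable nodes; the expected code length is the sum of the merged weights.
merge 3/229 + 13/229 → 16/229
merge 16/229 + 17/229 → 33/229
merge 30/229 + 33/229 → 63/229
merge 34/229 + 34/229 → 68/229
merge 46/229 + 52/229 → 98/229
merge 63/229 + 68/229 → 131/229
merge 98/229 + 131/229 → 1
L = 16/229 + 33/229 + 63/229 + 68/229 + 98/229 + 131/229 + 1 = 638/229 ≈ 2.786 bits/symbol.

2.786 bits/symbol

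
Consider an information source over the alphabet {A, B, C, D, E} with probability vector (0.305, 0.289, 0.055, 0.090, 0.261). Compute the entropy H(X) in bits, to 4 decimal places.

H = −Σ pᵢ log₂ pᵢ.
−0.305·log₂(0.305) = 0.5225
−0.289·log₂(0.289) = 0.5176
−0.055·log₂(0.055) = 0.2301
−0.090·log₂(0.090) = 0.3127
−0.261·log₂(0.261) = 0.5058
Sum ≈ 2.0886 → 2.0886 bits.

2.0886 bits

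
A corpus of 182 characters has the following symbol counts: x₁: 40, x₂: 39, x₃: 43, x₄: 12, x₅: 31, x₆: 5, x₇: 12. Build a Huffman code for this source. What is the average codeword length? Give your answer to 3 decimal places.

2.582 bits/symbol

Probabilities are the counts divided by 182.
Repeatedly combine the two least-probable nodes; the expected code length is the sum of the merged weights.
merge 5/182 + 6/91 → 17/182
merge 6/91 + 17/182 → 29/182
merge 29/182 + 31/182 → 30/91
merge 3/14 + 20/91 → 79/182
merge 43/182 + 30/91 → 103/182
merge 79/182 + 103/182 → 1
L = 17/182 + 29/182 + 30/91 + 79/182 + 103/182 + 1 = 235/91 ≈ 2.582 bits/symbol.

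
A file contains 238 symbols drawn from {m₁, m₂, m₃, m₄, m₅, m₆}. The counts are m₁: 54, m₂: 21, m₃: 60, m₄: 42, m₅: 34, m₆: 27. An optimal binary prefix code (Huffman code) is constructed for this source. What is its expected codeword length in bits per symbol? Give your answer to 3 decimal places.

Probabilities are the counts divided by 238.
Repeatedly combine the two least-probable nodes; the expected code length is the sum of the merged weights.
merge 3/34 + 27/238 → 24/119
merge 1/7 + 3/17 → 38/119
merge 24/119 + 27/119 → 3/7
merge 30/119 + 38/119 → 4/7
merge 3/7 + 4/7 → 1
L = 24/119 + 38/119 + 3/7 + 4/7 + 1 = 300/119 ≈ 2.521 bits/symbol.

2.521 bits/symbol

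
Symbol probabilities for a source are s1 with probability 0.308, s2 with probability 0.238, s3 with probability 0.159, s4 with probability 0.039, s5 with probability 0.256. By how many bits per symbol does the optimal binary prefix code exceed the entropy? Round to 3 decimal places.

0.074 bits

Entropy H = −Σ p log₂ p ≈ 2.1238 bits.
Huffman merges: 39/1000+159/1000→99/500; 99/500+119/500→109/250; 32/125+77/250→141/250; 109/250+141/250→1. L = 1099/500 ≈ 2.1980.
L − H = 2.1980 − 2.1238 = 0.074 bits.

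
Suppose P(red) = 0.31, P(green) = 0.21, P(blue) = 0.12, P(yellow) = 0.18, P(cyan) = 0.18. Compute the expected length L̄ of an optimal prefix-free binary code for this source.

Repeatedly combine the two least-probable nodes; the expected code length is the sum of the merged weights.
merge 3/25 + 9/50 → 3/10
merge 9/50 + 21/100 → 39/100
merge 3/10 + 31/100 → 61/100
merge 39/100 + 61/100 → 1
L = 3/10 + 39/100 + 61/100 + 1 = 23/10 = 2.3 bits/symbol.

2.3 bits/symbol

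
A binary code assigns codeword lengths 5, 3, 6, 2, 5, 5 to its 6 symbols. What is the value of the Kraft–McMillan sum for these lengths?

0.484375

With common denominator 2^6 = 64: Σ 2^(−ℓᵢ) = 2/64 + 8/64 + 1/64 + 16/64 + 2/64 + 2/64 = 31/64 = 0.484375.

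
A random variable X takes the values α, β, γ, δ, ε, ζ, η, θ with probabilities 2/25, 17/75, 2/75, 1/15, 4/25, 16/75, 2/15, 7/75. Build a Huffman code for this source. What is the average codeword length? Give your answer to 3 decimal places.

Repeatedly combine the two least-probable nodes; the expected code length is the sum of the merged weights.
merge 2/75 + 1/15 → 7/75
merge 2/25 + 7/75 → 13/75
merge 7/75 + 2/15 → 17/75
merge 4/25 + 13/75 → 1/3
merge 16/75 + 17/75 → 11/25
merge 17/75 + 1/3 → 14/25
merge 11/25 + 14/25 → 1
L = 7/75 + 13/75 + 17/75 + 1/3 + 11/25 + 14/25 + 1 = 212/75 ≈ 2.827 bits/symbol.

2.827 bits/symbol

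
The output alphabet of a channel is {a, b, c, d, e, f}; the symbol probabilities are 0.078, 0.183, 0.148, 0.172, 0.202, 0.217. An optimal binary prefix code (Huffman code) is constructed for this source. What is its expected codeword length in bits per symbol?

Repeatedly combine the two least-probable nodes; the expected code length is the sum of the merged weights.
merge 39/500 + 37/250 → 113/500
merge 43/250 + 183/1000 → 71/200
merge 101/500 + 217/1000 → 419/1000
merge 113/500 + 71/200 → 581/1000
merge 419/1000 + 581/1000 → 1
L = 113/500 + 71/200 + 419/1000 + 581/1000 + 1 = 2581/1000 = 2.581 bits/symbol.

2.581 bits/symbol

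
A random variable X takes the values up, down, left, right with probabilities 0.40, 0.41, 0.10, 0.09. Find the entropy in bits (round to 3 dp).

H = −Σ pᵢ log₂ pᵢ.
−0.40·log₂(0.40) = 0.5288
−0.41·log₂(0.41) = 0.5274
−0.10·log₂(0.10) = 0.3322
−0.09·log₂(0.09) = 0.3127
Sum ≈ 1.7010 → 1.701 bits.

1.701 bits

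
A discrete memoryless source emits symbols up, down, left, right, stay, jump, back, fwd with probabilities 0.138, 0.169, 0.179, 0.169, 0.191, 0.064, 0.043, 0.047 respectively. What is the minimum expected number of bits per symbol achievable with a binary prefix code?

Repeatedly combine the two least-probable nodes; the expected code length is the sum of the merged weights.
merge 43/1000 + 47/1000 → 9/100
merge 8/125 + 9/100 → 77/500
merge 69/500 + 77/500 → 73/250
merge 169/1000 + 169/1000 → 169/500
merge 179/1000 + 191/1000 → 37/100
merge 73/250 + 169/500 → 63/100
merge 37/100 + 63/100 → 1
L = 9/100 + 77/500 + 73/250 + 169/500 + 37/100 + 63/100 + 1 = 1437/500 = 2.874 bits/symbol.

2.874 bits/symbol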